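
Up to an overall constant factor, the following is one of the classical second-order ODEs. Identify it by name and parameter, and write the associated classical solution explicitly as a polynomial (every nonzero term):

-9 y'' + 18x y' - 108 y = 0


All three coefficients share the factor -9; dividing through by -9 gives  y'' - 2x y' + 12 y = 0.
This matches the Hermite equation y'' - 2x y' + 2n y = 0 with 2n = 12, so n = 6; the polynomial solution is H_6(x).
With y = sum_k a_k x^k, matching x^k gives (k+2)(k+1) a_{k+2} = 2(k - n) a_k = 2(k - 6) a_k. The right side vanishes at k = 6, so the series with the parity of 6 terminates at degree 6.
Standard normalization: leading coefficient of H_n is 2^n, so a_6 = 2^6 = 64. Work downward with a_k = (k+1)(k+2) a_{k+2} / (2(k - n)):
  a_4 = (5)(6)(64) / (2(4 - 6)) = 1920/(-4) = -480
  a_2 = (3)(4)(-480) / (2(2 - 6)) = -5760/(-8) = 720
  a_0 = (1)(2)(720) / (2(0 - 6)) = 1440/(-12) = -120
Hence H_6(x) = 64 x^6 - 480 x^4 + 720 x^2 - 120.

H_6(x); series = 64 x^6 - 480 x^4 + 720 x^2 - 120


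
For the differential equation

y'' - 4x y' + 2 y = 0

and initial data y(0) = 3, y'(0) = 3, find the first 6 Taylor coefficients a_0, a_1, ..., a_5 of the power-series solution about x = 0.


Ansatz: y(x) = sum_{n>=0} a_n x^n, so y'(x) = sum_{n>=1} n a_n x^(n-1) and y''(x) = sum_{n>=2} n(n-1) a_n x^(n-2).
Substitute into P(x) y'' + Q(x) y' + R(x) y = 0 with P(x) = 1, Q(x) = -4x, R(x) = 2, and match powers of x.
Initial conditions: a_0 = 3, a_1 = 3.
Setting the coefficient of each power of x to zero and solving order by order (substituting the coefficients already found):
  x^0: 2 a_2 + 2 a_0 = 0  ->  2 a_2 = -2 a_0 = -6  ->  a_2 = -3
  x^1: 6 a_3 - 2 a_1 = 0  ->  6 a_3 = 2 a_1 = 6  ->  a_3 = 1
  x^2: 12 a_4 - 6 a_2 = 0  ->  12 a_4 = 6 a_2 = -18  ->  a_4 = -3/2
  x^3: 20 a_5 - 10 a_3 = 0  ->  20 a_5 = 10 a_3 = 10  ->  a_5 = 1/2
Truncated series: y(x) = 3 + 3 x - 3 x^2 + x^3 - (3/2) x^4 + (1/2) x^5 + O(x^6).

a_0 = 3; a_1 = 3; a_2 = -3; a_3 = 1; a_4 = -3/2; a_5 = 1/2


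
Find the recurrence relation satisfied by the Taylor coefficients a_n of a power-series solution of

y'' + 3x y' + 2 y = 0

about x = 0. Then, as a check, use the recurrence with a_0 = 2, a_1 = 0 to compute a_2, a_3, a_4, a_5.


Substitute y = sum_n a_n x^n.
y''(x) has coefficient (n+2)(n+1) a_{n+2} at x^n;
3 x y'(x) has coefficient 3 n a_n at x^n (shift);
2 y(x) has coefficient 2 a_n at x^n.
Matching x^n: (n+2)(n+1) a_{n+2} + (3n + 2) a_n = 0.
Thus a_{n+2} = (-3n - 2) / ((n+1)(n+2)) * a_n.

Check with a_0 = 2, a_1 = 0 (apply the recurrence for n = 0, 1, 2, 3): a_0 = 2, a_1 = 0, a_2 = -2, a_3 = 0, a_4 = 4/3, a_5 = 0.

a_(n+2) = (-3n - 2) / ((n+1)(n+2)) * a_n; check: a_0 = 2, a_1 = 0, a_2 = -2, a_3 = 0, a_4 = 4/3, a_5 = 0


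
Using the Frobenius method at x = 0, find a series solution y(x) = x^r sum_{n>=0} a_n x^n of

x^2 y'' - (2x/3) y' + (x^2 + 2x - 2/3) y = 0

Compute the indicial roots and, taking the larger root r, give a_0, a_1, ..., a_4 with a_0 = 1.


Write in Frobenius form y'' + (p(x)/x) y' + (q(x)/x^2) y = 0:
  p(x) = -2/3,  q(x) = x^2 + 2x - 2/3.
Indicial equation: r(r-1) + (-2/3) r + (-2/3) = 0 -> roots r_1 = 2, r_2 = -1/3.
Take r = r_1 = 2. Let y(x) = x^r sum_{n>=0} a_n x^n with a_0 = 1.
Substitute y = x^r sum a_n x^n and match x^{r+n}. The recurrence is
  D(n) a_n + 2 a_{n-1} + 1 a_{n-2} = 0,  where D(n) = (r+n)(r+n-1) + (-2/3)(r+n) + (-2/3).
  a_n = [-2 a_{n-1} - 1 a_{n-2}] / D(n).
Since the indicial polynomial factors as (r - r_1)(r - r_2), D(n) = (r_1 + n - r_1)(r_1 + n - r_2) = n(n + 7/3).
Evaluating step by step (a_0 = 1):
  n = 1: D(1) = 1(1 + 7/3) = 10/3; numerator = -2(1) = -2; a_1 = (-2)/(10/3) = -3/5
  n = 2: D(2) = 2(2 + 7/3) = 26/3; numerator = -2(-3/5) - 1(1) = 1/5; a_2 = (1/5)/(26/3) = 3/130
  n = 3: D(3) = 3(3 + 7/3) = 16; numerator = -2(3/130) - 1(-3/5) = 36/65; a_3 = (36/65)/(16) = 9/260
  n = 4: D(4) = 4(4 + 7/3) = 76/3; numerator = -2(9/260) - 1(3/130) = -6/65; a_4 = (-6/65)/(76/3) = -9/2470

r = 2; a_0 = 1; a_1 = -3/5; a_2 = 3/130; a_3 = 9/260; a_4 = -9/2470


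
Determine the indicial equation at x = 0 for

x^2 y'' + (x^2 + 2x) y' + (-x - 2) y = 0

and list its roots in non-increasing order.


Divide by x^2 to reach normal form y'' + P_1(x) y' + P_2(x) y = 0 with P_1(x) = 1 + 2/x and P_2(x) = -1/x - 2/x^2.
x = 0 is a singular point because the y'-coefficient 1 + 2/x has a pole at x = 0 and the y-coefficient -1/x - 2/x^2 has a pole at x = 0.
It is a regular singular point because x P_1(x) = p(x) = x + 2 and x^2 P_2(x) = q(x) = -x - 2 are polynomials, hence analytic at x = 0.
p(0) = 2,  q(0) = -2.
Indicial equation: r(r-1) + p(0) r + q(0) = 0, i.e. r^2 + (p(0) - 1) r + q(0) = 0, i.e. r^2 + 1 r - 2 = 0.
Discriminant: (1)^2 - 4(-2) = 9, so r = (-1 ± 3)/2.
Solving: r_1 = 1, r_2 = -2.

indicial: r^2 + 1 r - 2 = 0; roots r_1 = 1, r_2 = -2


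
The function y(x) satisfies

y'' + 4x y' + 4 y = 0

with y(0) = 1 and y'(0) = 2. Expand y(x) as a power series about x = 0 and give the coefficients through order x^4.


Ansatz: y(x) = sum_{n>=0} a_n x^n, so y'(x) = sum_{n>=1} n a_n x^(n-1) and y''(x) = sum_{n>=2} n(n-1) a_n x^(n-2).
Substitute into P(x) y'' + Q(x) y' + R(x) y = 0 with P(x) = 1, Q(x) = 4x, R(x) = 4, and match powers of x.
Initial conditions: a_0 = 1, a_1 = 2.
Setting the coefficient of each power of x to zero and solving order by order (substituting the coefficients already found):
  x^0: 2 a_2 + 4 a_0 = 0  ->  2 a_2 = -4 a_0 = -4  ->  a_2 = -2
  x^1: 6 a_3 + 8 a_1 = 0  ->  6 a_3 = -8 a_1 = -16  ->  a_3 = -8/3
  x^2: 12 a_4 + 12 a_2 = 0  ->  12 a_4 = -12 a_2 = 24  ->  a_4 = 2
Truncated series: y(x) = 1 + 2 x - 2 x^2 - (8/3) x^3 + 2 x^4 + O(x^5).

a_0 = 1; a_1 = 2; a_2 = -2; a_3 = -8/3; a_4 = 2


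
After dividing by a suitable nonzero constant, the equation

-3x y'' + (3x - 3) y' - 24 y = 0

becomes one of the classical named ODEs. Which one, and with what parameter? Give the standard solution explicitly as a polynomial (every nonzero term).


All three coefficients share the factor -3; dividing through by -3 gives  x y'' + (1 - x) y' + 8 y = 0.
This matches the Laguerre equation x y'' + (1 - x) y' + n y = 0 with n = 8; the polynomial solution is L_8(x).
With y = sum_k a_k x^k, matching x^k gives (k+1)k a_{k+1} + (k+1) a_{k+1} - k a_k + n a_k = 0, i.e. (k+1)^2 a_{k+1} = (k - n) a_k = (k - 8) a_k. The right side vanishes at k = 8, so the series terminates at degree 8.
Standard normalization L_n(0) = 1 gives a_0 = 1. Work upward with a_{k+1} = (k - 8) a_k / (k+1)^2:
  a_1 = (0 - 8)(1) / 1^2 = -8/1 = -8
  a_2 = (1 - 8)(-8) / 2^2 = 56/4 = 14
  a_3 = (2 - 8)(14) / 3^2 = -84/9 = -28/3
  a_4 = (3 - 8)(-28/3) / 4^2 = (140/3)/16 = 35/12
  a_5 = (4 - 8)(35/12) / 5^2 = (-35/3)/25 = -7/15
  a_6 = (5 - 8)(-7/15) / 6^2 = (7/5)/36 = 7/180
  a_7 = (6 - 8)(7/180) / 7^2 = (-7/90)/49 = -1/630
  a_8 = (7 - 8)(-1/630) / 8^2 = (1/630)/64 = 1/40320
Hence L_8(x) = x^8/40320 - x^7/630 + 7 x^6/180 - 7 x^5/15 + 35 x^4/12 - 28 x^3/3 + 14 x^2 - 8 x + 1.

L_8(x); series = x^8/40320 - x^7/630 + 7 x^6/180 - 7 x^5/15 + 35 x^4/12 - 28 x^3/3 + 14 x^2 - 8 x + 1


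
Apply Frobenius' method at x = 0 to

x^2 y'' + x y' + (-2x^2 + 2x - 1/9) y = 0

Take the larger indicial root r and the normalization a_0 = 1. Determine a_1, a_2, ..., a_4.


Write in Frobenius form y'' + (p(x)/x) y' + (q(x)/x^2) y = 0:
  p(x) = 1,  q(x) = -2x^2 + 2x - 1/9.
Indicial equation: r(r-1) + (1) r + (-1/9) = 0 -> roots r_1 = 1/3, r_2 = -1/3.
Take r = r_1 = 1/3. Let y(x) = x^r sum_{n>=0} a_n x^n with a_0 = 1.
Substitute y = x^r sum a_n x^n and match x^{r+n}. The recurrence is
  D(n) a_n + 2 a_{n-1} - 2 a_{n-2} = 0,  where D(n) = (r+n)(r+n-1) + (1)(r+n) + (-1/9).
  a_n = [-2 a_{n-1} + 2 a_{n-2}] / D(n).
Since the indicial polynomial factors as (r - r_1)(r - r_2), D(n) = (r_1 + n - r_1)(r_1 + n - r_2) = n(n + 2/3).
Evaluating step by step (a_0 = 1):
  n = 1: D(1) = 1(1 + 2/3) = 5/3; numerator = -2(1) = -2; a_1 = (-2)/(5/3) = -6/5
  n = 2: D(2) = 2(2 + 2/3) = 16/3; numerator = -2(-6/5) + 2(1) = 22/5; a_2 = (22/5)/(16/3) = 33/40
  n = 3: D(3) = 3(3 + 2/3) = 11; numerator = -2(33/40) + 2(-6/5) = -81/20; a_3 = (-81/20)/(11) = -81/220
  n = 4: D(4) = 4(4 + 2/3) = 56/3; numerator = -2(-81/220) + 2(33/40) = 105/44; a_4 = (105/44)/(56/3) = 45/352

r = 1/3; a_0 = 1; a_1 = -6/5; a_2 = 33/40; a_3 = -81/220; a_4 = 45/352


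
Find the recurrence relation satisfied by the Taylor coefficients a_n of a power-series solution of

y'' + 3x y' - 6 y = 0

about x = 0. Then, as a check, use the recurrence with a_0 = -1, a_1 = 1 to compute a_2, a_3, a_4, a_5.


Substitute y = sum_n a_n x^n.
y''(x) has coefficient (n+2)(n+1) a_{n+2} at x^n;
3 x y'(x) has coefficient 3 n a_n at x^n (shift);
-6 y(x) has coefficient -6 a_n at x^n.
Matching x^n: (n+2)(n+1) a_{n+2} + (3n - 6) a_n = 0.
Thus a_{n+2} = (-3n + 6) / ((n+1)(n+2)) * a_n.

Check with a_0 = -1, a_1 = 1 (apply the recurrence for n = 0, 1, 2, 3): a_0 = -1, a_1 = 1, a_2 = -3, a_3 = 1/2, a_4 = 0, a_5 = -3/40.

a_(n+2) = (-3n + 6) / ((n+1)(n+2)) * a_n; check: a_0 = -1, a_1 = 1, a_2 = -3, a_3 = 1/2, a_4 = 0, a_5 = -3/40


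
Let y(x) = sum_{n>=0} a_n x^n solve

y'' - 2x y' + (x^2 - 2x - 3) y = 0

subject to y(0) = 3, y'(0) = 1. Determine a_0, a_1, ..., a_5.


Ansatz: y(x) = sum_{n>=0} a_n x^n, so y'(x) = sum_{n>=1} n a_n x^(n-1) and y''(x) = sum_{n>=2} n(n-1) a_n x^(n-2).
Substitute into P(x) y'' + Q(x) y' + R(x) y = 0 with P(x) = 1, Q(x) = -2x, R(x) = x^2 - 2x - 3, and match powers of x.
Initial conditions: a_0 = 3, a_1 = 1.
Setting the coefficient of each power of x to zero and solving order by order (substituting the coefficients already found):
  x^0: 2 a_2 - 3 a_0 = 0  ->  2 a_2 = 3 a_0 = 9  ->  a_2 = 9/2
  x^1: 6 a_3 - 5 a_1 - 2 a_0 = 0  ->  6 a_3 = 5 a_1 + 2 a_0 = 11  ->  a_3 = 11/6
  x^2: 12 a_4 - 7 a_2 - 2 a_1 + a_0 = 0  ->  12 a_4 = 7 a_2 + 2 a_1 - a_0 = 61/2  ->  a_4 = 61/24
  x^3: 20 a_5 - 9 a_3 - 2 a_2 + a_1 = 0  ->  20 a_5 = 9 a_3 + 2 a_2 - a_1 = 49/2  ->  a_5 = 49/40
Truncated series: y(x) = 3 + x + (9/2) x^2 + (11/6) x^3 + (61/24) x^4 + (49/40) x^5 + O(x^6).

a_0 = 3; a_1 = 1; a_2 = 9/2; a_3 = 11/6; a_4 = 61/24; a_5 = 49/40


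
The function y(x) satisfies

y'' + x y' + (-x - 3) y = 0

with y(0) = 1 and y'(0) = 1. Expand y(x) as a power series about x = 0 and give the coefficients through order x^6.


Ansatz: y(x) = sum_{n>=0} a_n x^n, so y'(x) = sum_{n>=1} n a_n x^(n-1) and y''(x) = sum_{n>=2} n(n-1) a_n x^(n-2).
Substitute into P(x) y'' + Q(x) y' + R(x) y = 0 with P(x) = 1, Q(x) = x, R(x) = -x - 3, and match powers of x.
Initial conditions: a_0 = 1, a_1 = 1.
Setting the coefficient of each power of x to zero and solving order by order (substituting the coefficients already found):
  x^0: 2 a_2 - 3 a_0 = 0  ->  2 a_2 = 3 a_0 = 3  ->  a_2 = 3/2
  x^1: 6 a_3 - 2 a_1 - a_0 = 0  ->  6 a_3 = 2 a_1 + a_0 = 3  ->  a_3 = 1/2
  x^2: 12 a_4 - a_2 - a_1 = 0  ->  12 a_4 = a_2 + a_1 = 5/2  ->  a_4 = 5/24
  x^3: 20 a_5 - a_2 = 0  ->  20 a_5 = a_2 = 3/2  ->  a_5 = 3/40
  x^4: 30 a_6 + a_4 - a_3 = 0  ->  30 a_6 = -a_4 + a_3 = 7/24  ->  a_6 = 7/720
Truncated series: y(x) = 1 + x + (3/2) x^2 + (1/2) x^3 + (5/24) x^4 + (3/40) x^5 + (7/720) x^6 + O(x^7).

a_0 = 1; a_1 = 1; a_2 = 3/2; a_3 = 1/2; a_4 = 5/24; a_5 = 3/40; a_6 = 7/720


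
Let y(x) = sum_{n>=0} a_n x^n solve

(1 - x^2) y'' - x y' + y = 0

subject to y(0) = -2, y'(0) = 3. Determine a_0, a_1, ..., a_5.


Ansatz: y(x) = sum_{n>=0} a_n x^n, so y'(x) = sum_{n>=1} n a_n x^(n-1) and y''(x) = sum_{n>=2} n(n-1) a_n x^(n-2).
Substitute into P(x) y'' + Q(x) y' + R(x) y = 0 with P(x) = 1 - x^2, Q(x) = -x, R(x) = 1, and match powers of x.
Initial conditions: a_0 = -2, a_1 = 3.
Setting the coefficient of each power of x to zero and solving order by order (substituting the coefficients already found):
  x^0: 2 a_2 + a_0 = 0  ->  2 a_2 = -a_0 = 2  ->  a_2 = 1
  x^1: 6 a_3 = 0  ->  a_3 = 0
  x^2: 12 a_4 - 3 a_2 = 0  ->  12 a_4 = 3 a_2 = 3  ->  a_4 = 1/4
  x^3: 20 a_5 - 8 a_3 = 0  ->  20 a_5 = 8 a_3 = 0  ->  a_5 = 0
Truncated series: y(x) = -2 + 3 x + x^2 + (1/4) x^4 + O(x^6).

a_0 = -2; a_1 = 3; a_2 = 1; a_3 = 0; a_4 = 1/4; a_5 = 0


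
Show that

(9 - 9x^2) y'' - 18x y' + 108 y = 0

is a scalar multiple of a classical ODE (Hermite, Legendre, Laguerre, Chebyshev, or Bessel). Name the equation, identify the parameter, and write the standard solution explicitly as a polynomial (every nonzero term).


All three coefficients share the factor 9; dividing through by 9 gives  (1 - x^2) y'' - 2x y' + 12 y = 0.
This matches the Legendre equation (1 - x^2) y'' - 2x y' + n(n+1) y = 0 (note the -2x y' term) with n(n+1) = 12, so n = 3; the polynomial solution is P_3(x).
With y = sum_k a_k x^k, matching x^k gives (k+2)(k+1) a_{k+2} = [k(k+1) - n(n+1)] a_k = (k - 3)(k + 4) a_k. The right side vanishes at k = 3, so the series with the parity of 3 terminates at degree 3.
Standard normalization (P_n(1) = 1): leading coefficient (2n)!/(2^n (n!)^2) = 720/(8*36) = 5/2, so a_3 = 5/2. Work downward with a_k = (k+1)(k+2) a_{k+2} / ((k - 3)(k + 4)):
  a_1 = (2)(3)(5/2) / ((1 - 3)(1 + 4)) = 15/(-10) = -3/2
Hence P_3(x) = 5 x^3/2 - 3 x/2.

P_3(x); series = 5 x^3/2 - 3 x/2


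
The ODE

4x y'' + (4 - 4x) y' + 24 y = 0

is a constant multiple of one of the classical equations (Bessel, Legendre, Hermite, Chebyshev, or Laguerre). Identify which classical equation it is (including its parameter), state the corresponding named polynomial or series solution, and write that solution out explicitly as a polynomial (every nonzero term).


All three coefficients share the factor 4; dividing through by 4 gives  x y'' + (1 - x) y' + 6 y = 0.
This matches the Laguerre equation x y'' + (1 - x) y' + n y = 0 with n = 6; the polynomial solution is L_6(x).
With y = sum_k a_k x^k, matching x^k gives (k+1)k a_{k+1} + (k+1) a_{k+1} - k a_k + n a_k = 0, i.e. (k+1)^2 a_{k+1} = (k - n) a_k = (k - 6) a_k. The right side vanishes at k = 6, so the series terminates at degree 6.
Standard normalization L_n(0) = 1 gives a_0 = 1. Work upward with a_{k+1} = (k - 6) a_k / (k+1)^2:
  a_1 = (0 - 6)(1) / 1^2 = -6/1 = -6
  a_2 = (1 - 6)(-6) / 2^2 = 30/4 = 15/2
  a_3 = (2 - 6)(15/2) / 3^2 = -30/9 = -10/3
  a_4 = (3 - 6)(-10/3) / 4^2 = 10/16 = 5/8
  a_5 = (4 - 6)(5/8) / 5^2 = (-5/4)/25 = -1/20
  a_6 = (5 - 6)(-1/20) / 6^2 = (1/20)/36 = 1/720
Hence L_6(x) = x^6/720 - x^5/20 + 5 x^4/8 - 10 x^3/3 + 15 x^2/2 - 6 x + 1.

L_6(x); series = x^6/720 - x^5/20 + 5 x^4/8 - 10 x^3/3 + 15 x^2/2 - 6 x + 1


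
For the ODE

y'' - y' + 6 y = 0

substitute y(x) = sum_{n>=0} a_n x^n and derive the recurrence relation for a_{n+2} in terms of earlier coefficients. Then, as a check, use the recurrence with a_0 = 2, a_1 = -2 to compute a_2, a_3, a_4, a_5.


Substitute y = sum_n a_n x^n.
y''(x) has coefficient (n+2)(n+1) a_{n+2} at x^n;
-y'(x) has coefficient -(n+1) a_{n+1} at x^n;
6 y(x) has coefficient 6 a_n at x^n.
Matching x^n: (n+2)(n+1) a_{n+2} - (n+1) a_{n+1} + 6 a_n = 0.
Thus a_{n+2} = [(n+1) a_{n+1} - 6 a_n] / ((n+1)(n+2)).

Check with a_0 = 2, a_1 = -2 (apply the recurrence for n = 0, 1, 2, 3): a_0 = 2, a_1 = -2, a_2 = -7, a_3 = -1/3, a_4 = 41/12, a_5 = 47/60.

a_(n+2) = [(n+1) a_(n+1) - 6 a_n] / ((n+1)(n+2)); check: a_0 = 2, a_1 = -2, a_2 = -7, a_3 = -1/3, a_4 = 41/12, a_5 = 47/60


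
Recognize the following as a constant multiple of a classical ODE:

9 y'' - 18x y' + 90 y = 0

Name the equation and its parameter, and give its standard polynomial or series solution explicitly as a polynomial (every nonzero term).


All three coefficients share the factor 9; dividing through by 9 gives  y'' - 2x y' + 10 y = 0.
This matches the Hermite equation y'' - 2x y' + 2n y = 0 with 2n = 10, so n = 5; the polynomial solution is H_5(x).
With y = sum_k a_k x^k, matching x^k gives (k+2)(k+1) a_{k+2} = 2(k - n) a_k = 2(k - 5) a_k. The right side vanishes at k = 5, so the series with the parity of 5 terminates at degree 5.
Standard normalization: leading coefficient of H_n is 2^n, so a_5 = 2^5 = 32. Work downward with a_k = (k+1)(k+2) a_{k+2} / (2(k - n)):
  a_3 = (4)(5)(32) / (2(3 - 5)) = 640/(-4) = -160
  a_1 = (2)(3)(-160) / (2(1 - 5)) = -960/(-8) = 120
Hence H_5(x) = 32 x^5 - 160 x^3 + 120 x.

H_5(x); series = 32 x^5 - 160 x^3 + 120 x


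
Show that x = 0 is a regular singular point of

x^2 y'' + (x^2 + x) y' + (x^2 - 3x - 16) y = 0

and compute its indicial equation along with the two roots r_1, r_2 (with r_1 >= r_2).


Divide by x^2 to reach normal form y'' + P_1(x) y' + P_2(x) y = 0 with P_1(x) = 1 + 1/x and P_2(x) = 1 - 3/x - 16/x^2.
x = 0 is a singular point because the y'-coefficient 1 + 1/x has a pole at x = 0 and the y-coefficient 1 - 3/x - 16/x^2 has a pole at x = 0.
It is a regular singular point because x P_1(x) = p(x) = x + 1 and x^2 P_2(x) = q(x) = x^2 - 3x - 16 are polynomials, hence analytic at x = 0.
p(0) = 1,  q(0) = -16.
Indicial equation: r(r-1) + p(0) r + q(0) = 0, i.e. r^2 + (p(0) - 1) r + q(0) = 0, i.e. r^2 - 16 = 0.
Discriminant: (0)^2 - 4(-16) = 64, so r = (0 ± 8)/2.
Solving: r_1 = 4, r_2 = -4.

indicial: r^2 - 16 = 0; roots r_1 = 4, r_2 = -4


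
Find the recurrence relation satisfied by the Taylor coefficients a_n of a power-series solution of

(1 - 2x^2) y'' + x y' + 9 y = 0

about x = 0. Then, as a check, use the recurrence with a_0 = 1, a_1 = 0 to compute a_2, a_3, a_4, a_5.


Substitute y = sum_n a_n x^n.
(1 - 2 x^2) y'' contributes (n+2)(n+1) a_{n+2} - 2 n(n-1) a_n at x^n.
x y'(x) contributes n a_n at x^n.
9 y(x) contributes 9 a_n at x^n.
Matching x^n: (n+2)(n+1) a_{n+2} + (-2 n(n-1) + n + 9) a_n = 0.
Thus a_{n+2} = (2 n(n-1) - n - 9) / ((n+1)(n+2)) * a_n.

Check with a_0 = 1, a_1 = 0 (apply the recurrence for n = 0, 1, 2, 3): a_0 = 1, a_1 = 0, a_2 = -9/2, a_3 = 0, a_4 = 21/8, a_5 = 0.

a_(n+2) = (2 n(n-1) - n - 9) / ((n+1)(n+2)) * a_n; check: a_0 = 1, a_1 = 0, a_2 = -9/2, a_3 = 0, a_4 = 21/8, a_5 = 0


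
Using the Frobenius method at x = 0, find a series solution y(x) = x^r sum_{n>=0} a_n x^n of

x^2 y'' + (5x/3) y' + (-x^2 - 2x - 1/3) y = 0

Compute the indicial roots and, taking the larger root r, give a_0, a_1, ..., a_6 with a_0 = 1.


Write in Frobenius form y'' + (p(x)/x) y' + (q(x)/x^2) y = 0:
  p(x) = 5/3,  q(x) = -x^2 - 2x - 1/3.
Indicial equation: r(r-1) + (5/3) r + (-1/3) = 0 -> roots r_1 = 1/3, r_2 = -1.
Take r = r_1 = 1/3. Let y(x) = x^r sum_{n>=0} a_n x^n with a_0 = 1.
Substitute y = x^r sum a_n x^n and match x^{r+n}. The recurrence is
  D(n) a_n - 2 a_{n-1} - 1 a_{n-2} = 0,  where D(n) = (r+n)(r+n-1) + (5/3)(r+n) + (-1/3).
  a_n = [2 a_{n-1} + 1 a_{n-2}] / D(n).
Since the indicial polynomial factors as (r - r_1)(r - r_2), D(n) = (r_1 + n - r_1)(r_1 + n - r_2) = n(n + 4/3).
Evaluating step by step (a_0 = 1):
  n = 1: D(1) = 1(1 + 4/3) = 7/3; numerator = 2(1) = 2; a_1 = (2)/(7/3) = 6/7
  n = 2: D(2) = 2(2 + 4/3) = 20/3; numerator = 2(6/7) + 1(1) = 19/7; a_2 = (19/7)/(20/3) = 57/140
  n = 3: D(3) = 3(3 + 4/3) = 13; numerator = 2(57/140) + 1(6/7) = 117/70; a_3 = (117/70)/(13) = 9/70
  n = 4: D(4) = 4(4 + 4/3) = 64/3; numerator = 2(9/70) + 1(57/140) = 93/140; a_4 = (93/140)/(64/3) = 279/8960
  n = 5: D(5) = 5(5 + 4/3) = 95/3; numerator = 2(279/8960) + 1(9/70) = 171/896; a_5 = (171/896)/(95/3) = 27/4480
  n = 6: D(6) = 6(6 + 4/3) = 44; numerator = 2(27/4480) + 1(279/8960) = 387/8960; a_6 = (387/8960)/(44) = 387/394240

r = 1/3; a_0 = 1; a_1 = 6/7; a_2 = 57/140; a_3 = 9/70; a_4 = 279/8960; a_5 = 27/4480; a_6 = 387/394240


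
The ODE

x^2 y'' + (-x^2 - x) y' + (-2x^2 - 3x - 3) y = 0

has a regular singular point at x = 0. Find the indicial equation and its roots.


Divide by x^2 to reach normal form y'' + P_1(x) y' + P_2(x) y = 0 with P_1(x) = -1 - 1/x and P_2(x) = -2 - 3/x - 3/x^2.
x = 0 is a singular point because the y'-coefficient -1 - 1/x has a pole at x = 0 and the y-coefficient -2 - 3/x - 3/x^2 has a pole at x = 0.
It is a regular singular point because x P_1(x) = p(x) = -x - 1 and x^2 P_2(x) = q(x) = -2x^2 - 3x - 3 are polynomials, hence analytic at x = 0.
p(0) = -1,  q(0) = -3.
Indicial equation: r(r-1) + p(0) r + q(0) = 0, i.e. r^2 + (p(0) - 1) r + q(0) = 0, i.e. r^2 - 2 r - 3 = 0.
Discriminant: (-2)^2 - 4(-3) = 16, so r = (2 ± 4)/2.
Solving: r_1 = 3, r_2 = -1.

indicial: r^2 - 2 r - 3 = 0; roots r_1 = 3, r_2 = -1


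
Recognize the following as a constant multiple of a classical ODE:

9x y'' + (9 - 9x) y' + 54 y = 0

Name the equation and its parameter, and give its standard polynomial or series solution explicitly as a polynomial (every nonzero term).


All three coefficients share the factor 9; dividing through by 9 gives  x y'' + (1 - x) y' + 6 y = 0.
This matches the Laguerre equation x y'' + (1 - x) y' + n y = 0 with n = 6; the polynomial solution is L_6(x).
With y = sum_k a_k x^k, matching x^k gives (k+1)k a_{k+1} + (k+1) a_{k+1} - k a_k + n a_k = 0, i.e. (k+1)^2 a_{k+1} = (k - n) a_k = (k - 6) a_k. The right side vanishes at k = 6, so the series terminates at degree 6.
Standard normalization L_n(0) = 1 gives a_0 = 1. Work upward with a_{k+1} = (k - 6) a_k / (k+1)^2:
  a_1 = (0 - 6)(1) / 1^2 = -6/1 = -6
  a_2 = (1 - 6)(-6) / 2^2 = 30/4 = 15/2
  a_3 = (2 - 6)(15/2) / 3^2 = -30/9 = -10/3
  a_4 = (3 - 6)(-10/3) / 4^2 = 10/16 = 5/8
  a_5 = (4 - 6)(5/8) / 5^2 = (-5/4)/25 = -1/20
  a_6 = (5 - 6)(-1/20) / 6^2 = (1/20)/36 = 1/720
Hence L_6(x) = x^6/720 - x^5/20 + 5 x^4/8 - 10 x^3/3 + 15 x^2/2 - 6 x + 1.

L_6(x); series = x^6/720 - x^5/20 + 5 x^4/8 - 10 x^3/3 + 15 x^2/2 - 6 x + 1


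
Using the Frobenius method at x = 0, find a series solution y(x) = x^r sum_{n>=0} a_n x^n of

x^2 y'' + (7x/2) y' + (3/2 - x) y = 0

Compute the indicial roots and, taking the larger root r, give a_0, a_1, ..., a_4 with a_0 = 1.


Write in Frobenius form y'' + (p(x)/x) y' + (q(x)/x^2) y = 0:
  p(x) = 7/2,  q(x) = 3/2 - x.
Indicial equation: r(r-1) + (7/2) r + (3/2) = 0 -> roots r_1 = -1, r_2 = -3/2.
Take r = r_1 = -1. Let y(x) = x^r sum_{n>=0} a_n x^n with a_0 = 1.
Substitute y = x^r sum a_n x^n and match x^{r+n}. The recurrence is
  D(n) a_n - 1 a_{n-1} = 0,  where D(n) = (r+n)(r+n-1) + (7/2)(r+n) + (3/2).
  a_n = 1 / D(n) * a_{n-1}.
Since the indicial polynomial factors as (r - r_1)(r - r_2), D(n) = (r_1 + n - r_1)(r_1 + n - r_2) = n(n + 1/2).
Evaluating step by step (a_0 = 1):
  n = 1: D(1) = 1(1 + 1/2) = 3/2; numerator = 1(1) = 1; a_1 = (1)/(3/2) = 2/3
  n = 2: D(2) = 2(2 + 1/2) = 5; numerator = 1(2/3) = 2/3; a_2 = (2/3)/(5) = 2/15
  n = 3: D(3) = 3(3 + 1/2) = 21/2; numerator = 1(2/15) = 2/15; a_3 = (2/15)/(21/2) = 4/315
  n = 4: D(4) = 4(4 + 1/2) = 18; numerator = 1(4/315) = 4/315; a_4 = (4/315)/(18) = 2/2835

r = -1; a_0 = 1; a_1 = 2/3; a_2 = 2/15; a_3 = 4/315; a_4 = 2/2835


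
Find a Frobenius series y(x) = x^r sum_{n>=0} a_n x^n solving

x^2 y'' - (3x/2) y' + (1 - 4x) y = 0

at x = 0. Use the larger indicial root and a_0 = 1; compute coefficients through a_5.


Write in Frobenius form y'' + (p(x)/x) y' + (q(x)/x^2) y = 0:
  p(x) = -3/2,  q(x) = 1 - 4x.
Indicial equation: r(r-1) + (-3/2) r + (1) = 0 -> roots r_1 = 2, r_2 = 1/2.
Take r = r_1 = 2. Let y(x) = x^r sum_{n>=0} a_n x^n with a_0 = 1.
Substitute y = x^r sum a_n x^n and match x^{r+n}. The recurrence is
  D(n) a_n - 4 a_{n-1} = 0,  where D(n) = (r+n)(r+n-1) + (-3/2)(r+n) + (1).
  a_n = 4 / D(n) * a_{n-1}.
Since the indicial polynomial factors as (r - r_1)(r - r_2), D(n) = (r_1 + n - r_1)(r_1 + n - r_2) = n(n + 3/2).
Evaluating step by step (a_0 = 1):
  n = 1: D(1) = 1(1 + 3/2) = 5/2; numerator = 4(1) = 4; a_1 = (4)/(5/2) = 8/5
  n = 2: D(2) = 2(2 + 3/2) = 7; numerator = 4(8/5) = 32/5; a_2 = (32/5)/(7) = 32/35
  n = 3: D(3) = 3(3 + 3/2) = 27/2; numerator = 4(32/35) = 128/35; a_3 = (128/35)/(27/2) = 256/945
  n = 4: D(4) = 4(4 + 3/2) = 22; numerator = 4(256/945) = 1024/945; a_4 = (1024/945)/(22) = 512/10395
  n = 5: D(5) = 5(5 + 3/2) = 65/2; numerator = 4(512/10395) = 2048/10395; a_5 = (2048/10395)/(65/2) = 4096/675675

r = 2; a_0 = 1; a_1 = 8/5; a_2 = 32/35; a_3 = 256/945; a_4 = 512/10395; a_5 = 4096/675675


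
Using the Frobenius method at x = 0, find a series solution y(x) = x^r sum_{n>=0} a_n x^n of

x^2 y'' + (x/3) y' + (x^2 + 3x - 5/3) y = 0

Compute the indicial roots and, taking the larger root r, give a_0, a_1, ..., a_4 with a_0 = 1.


Write in Frobenius form y'' + (p(x)/x) y' + (q(x)/x^2) y = 0:
  p(x) = 1/3,  q(x) = x^2 + 3x - 5/3.
Indicial equation: r(r-1) + (1/3) r + (-5/3) = 0 -> roots r_1 = 5/3, r_2 = -1.
Take r = r_1 = 5/3. Let y(x) = x^r sum_{n>=0} a_n x^n with a_0 = 1.
Substitute y = x^r sum a_n x^n and match x^{r+n}. The recurrence is
  D(n) a_n + 3 a_{n-1} + 1 a_{n-2} = 0,  where D(n) = (r+n)(r+n-1) + (1/3)(r+n) + (-5/3).
  a_n = [-3 a_{n-1} - 1 a_{n-2}] / D(n).
Since the indicial polynomial factors as (r - r_1)(r - r_2), D(n) = (r_1 + n - r_1)(r_1 + n - r_2) = n(n + 8/3).
Evaluating step by step (a_0 = 1):
  n = 1: D(1) = 1(1 + 8/3) = 11/3; numerator = -3(1) = -3; a_1 = (-3)/(11/3) = -9/11
  n = 2: D(2) = 2(2 + 8/3) = 28/3; numerator = -3(-9/11) - 1(1) = 16/11; a_2 = (16/11)/(28/3) = 12/77
  n = 3: D(3) = 3(3 + 8/3) = 17; numerator = -3(12/77) - 1(-9/11) = 27/77; a_3 = (27/77)/(17) = 27/1309
  n = 4: D(4) = 4(4 + 8/3) = 80/3; numerator = -3(27/1309) - 1(12/77) = -285/1309; a_4 = (-285/1309)/(80/3) = -171/20944

r = 5/3; a_0 = 1; a_1 = -9/11; a_2 = 12/77; a_3 = 27/1309; a_4 = -171/20944


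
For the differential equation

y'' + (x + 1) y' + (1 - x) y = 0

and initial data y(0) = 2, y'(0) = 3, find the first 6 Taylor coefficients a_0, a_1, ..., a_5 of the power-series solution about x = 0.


Ansatz: y(x) = sum_{n>=0} a_n x^n, so y'(x) = sum_{n>=1} n a_n x^(n-1) and y''(x) = sum_{n>=2} n(n-1) a_n x^(n-2).
Substitute into P(x) y'' + Q(x) y' + R(x) y = 0 with P(x) = 1, Q(x) = x + 1, R(x) = 1 - x, and match powers of x.
Initial conditions: a_0 = 2, a_1 = 3.
Setting the coefficient of each power of x to zero and solving order by order (substituting the coefficients already found):
  x^0: 2 a_2 + a_1 + a_0 = 0  ->  2 a_2 = -a_1 - a_0 = -5  ->  a_2 = -5/2
  x^1: 6 a_3 + 2 a_2 + 2 a_1 - a_0 = 0  ->  6 a_3 = -2 a_2 - 2 a_1 + a_0 = 1  ->  a_3 = 1/6
  x^2: 12 a_4 + 3 a_3 + 3 a_2 - a_1 = 0  ->  12 a_4 = -3 a_3 - 3 a_2 + a_1 = 10  ->  a_4 = 5/6
  x^3: 20 a_5 + 4 a_4 + 4 a_3 - a_2 = 0  ->  20 a_5 = -4 a_4 - 4 a_3 + a_2 = -13/2  ->  a_5 = -13/40
Truncated series: y(x) = 2 + 3 x - (5/2) x^2 + (1/6) x^3 + (5/6) x^4 - (13/40) x^5 + O(x^6).

a_0 = 2; a_1 = 3; a_2 = -5/2; a_3 = 1/6; a_4 = 5/6; a_5 = -13/40


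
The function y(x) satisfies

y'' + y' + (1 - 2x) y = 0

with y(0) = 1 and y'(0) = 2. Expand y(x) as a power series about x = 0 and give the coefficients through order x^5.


Ansatz: y(x) = sum_{n>=0} a_n x^n, so y'(x) = sum_{n>=1} n a_n x^(n-1) and y''(x) = sum_{n>=2} n(n-1) a_n x^(n-2).
Substitute into P(x) y'' + Q(x) y' + R(x) y = 0 with P(x) = 1, Q(x) = 1, R(x) = 1 - 2x, and match powers of x.
Initial conditions: a_0 = 1, a_1 = 2.
Setting the coefficient of each power of x to zero and solving order by order (substituting the coefficients already found):
  x^0: 2 a_2 + a_1 + a_0 = 0  ->  2 a_2 = -a_1 - a_0 = -3  ->  a_2 = -3/2
  x^1: 6 a_3 + 2 a_2 + a_1 - 2 a_0 = 0  ->  6 a_3 = -2 a_2 - a_1 + 2 a_0 = 3  ->  a_3 = 1/2
  x^2: 12 a_4 + 3 a_3 + a_2 - 2 a_1 = 0  ->  12 a_4 = -3 a_3 - a_2 + 2 a_1 = 4  ->  a_4 = 1/3
  x^3: 20 a_5 + 4 a_4 + a_3 - 2 a_2 = 0  ->  20 a_5 = -4 a_4 - a_3 + 2 a_2 = -29/6  ->  a_5 = -29/120
Truncated series: y(x) = 1 + 2 x - (3/2) x^2 + (1/2) x^3 + (1/3) x^4 - (29/120) x^5 + O(x^6).

a_0 = 1; a_1 = 2; a_2 = -3/2; a_3 = 1/2; a_4 = 1/3; a_5 = -29/120


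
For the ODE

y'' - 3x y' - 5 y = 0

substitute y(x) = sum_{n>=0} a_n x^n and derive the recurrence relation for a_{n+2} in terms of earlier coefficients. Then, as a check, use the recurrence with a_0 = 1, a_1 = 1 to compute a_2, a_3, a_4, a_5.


Substitute y = sum_n a_n x^n.
y''(x) has coefficient (n+2)(n+1) a_{n+2} at x^n;
-3 x y'(x) has coefficient -3 n a_n at x^n (shift);
-5 y(x) has coefficient -5 a_n at x^n.
Matching x^n: (n+2)(n+1) a_{n+2} + (-3n - 5) a_n = 0.
Thus a_{n+2} = (3n + 5) / ((n+1)(n+2)) * a_n.

Check with a_0 = 1, a_1 = 1 (apply the recurrence for n = 0, 1, 2, 3): a_0 = 1, a_1 = 1, a_2 = 5/2, a_3 = 4/3, a_4 = 55/24, a_5 = 14/15.

a_(n+2) = (3n + 5) / ((n+1)(n+2)) * a_n; check: a_0 = 1, a_1 = 1, a_2 = 5/2, a_3 = 4/3, a_4 = 55/24, a_5 = 14/15


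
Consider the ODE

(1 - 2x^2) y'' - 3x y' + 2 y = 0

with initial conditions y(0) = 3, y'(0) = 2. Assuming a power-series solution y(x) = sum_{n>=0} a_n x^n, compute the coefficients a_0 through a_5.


Ansatz: y(x) = sum_{n>=0} a_n x^n, so y'(x) = sum_{n>=1} n a_n x^(n-1) and y''(x) = sum_{n>=2} n(n-1) a_n x^(n-2).
Substitute into P(x) y'' + Q(x) y' + R(x) y = 0 with P(x) = 1 - 2x^2, Q(x) = -3x, R(x) = 2, and match powers of x.
Initial conditions: a_0 = 3, a_1 = 2.
Setting the coefficient of each power of x to zero and solving order by order (substituting the coefficients already found):
  x^0: 2 a_2 + 2 a_0 = 0  ->  2 a_2 = -2 a_0 = -6  ->  a_2 = -3
  x^1: 6 a_3 - a_1 = 0  ->  6 a_3 = a_1 = 2  ->  a_3 = 1/3
  x^2: 12 a_4 - 8 a_2 = 0  ->  12 a_4 = 8 a_2 = -24  ->  a_4 = -2
  x^3: 20 a_5 - 19 a_3 = 0  ->  20 a_5 = 19 a_3 = 19/3  ->  a_5 = 19/60
Truncated series: y(x) = 3 + 2 x - 3 x^2 + (1/3) x^3 - 2 x^4 + (19/60) x^5 + O(x^6).

a_0 = 3; a_1 = 2; a_2 = -3; a_3 = 1/3; a_4 = -2; a_5 = 19/60


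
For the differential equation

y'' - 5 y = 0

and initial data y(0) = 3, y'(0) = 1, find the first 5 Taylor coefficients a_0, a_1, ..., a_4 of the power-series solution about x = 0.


Ansatz: y(x) = sum_{n>=0} a_n x^n, so y'(x) = sum_{n>=1} n a_n x^(n-1) and y''(x) = sum_{n>=2} n(n-1) a_n x^(n-2).
Substitute into P(x) y'' + Q(x) y' + R(x) y = 0 with P(x) = 1, Q(x) = 0, R(x) = -5, and match powers of x.
Initial conditions: a_0 = 3, a_1 = 1.
Setting the coefficient of each power of x to zero and solving order by order (substituting the coefficients already found):
  x^0: 2 a_2 - 5 a_0 = 0  ->  2 a_2 = 5 a_0 = 15  ->  a_2 = 15/2
  x^1: 6 a_3 - 5 a_1 = 0  ->  6 a_3 = 5 a_1 = 5  ->  a_3 = 5/6
  x^2: 12 a_4 - 5 a_2 = 0  ->  12 a_4 = 5 a_2 = 75/2  ->  a_4 = 25/8
Truncated series: y(x) = 3 + x + (15/2) x^2 + (5/6) x^3 + (25/8) x^4 + O(x^5).

a_0 = 3; a_1 = 1; a_2 = 15/2; a_3 = 5/6; a_4 = 25/8


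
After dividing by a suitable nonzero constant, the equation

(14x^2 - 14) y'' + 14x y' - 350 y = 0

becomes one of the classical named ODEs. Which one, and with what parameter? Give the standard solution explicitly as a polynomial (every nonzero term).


All three coefficients share the factor -14; dividing through by -14 gives  (1 - x^2) y'' - x y' + 25 y = 0.
This matches the Chebyshev equation (1 - x^2) y'' - x y' + n^2 y = 0 (note the -x y' term, not -2x y') with n^2 = 25, so n = 5; the polynomial solution is T_5(x).
With y = sum_k a_k x^k, matching x^k gives (k+2)(k+1) a_{k+2} = (k^2 - n^2) a_k = (k - 5)(k + 5) a_k. The right side vanishes at k = 5, so the series with the parity of 5 terminates at degree 5.
Standard normalization: leading coefficient of T_n is 2^(n-1), so a_5 = 2^4 = 16. Work downward with a_k = (k+1)(k+2) a_{k+2} / ((k - 5)(k + 5)):
  a_3 = (4)(5)(16) / ((3 - 5)(3 + 5)) = 320/(-16) = -20
  a_1 = (2)(3)(-20) / ((1 - 5)(1 + 5)) = -120/(-24) = 5
Hence T_5(x) = 16 x^5 - 20 x^3 + 5 x.

T_5(x); series = 16 x^5 - 20 x^3 + 5 x


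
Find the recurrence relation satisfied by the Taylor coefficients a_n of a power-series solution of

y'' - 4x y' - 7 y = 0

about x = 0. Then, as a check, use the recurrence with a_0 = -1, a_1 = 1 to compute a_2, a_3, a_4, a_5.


Substitute y = sum_n a_n x^n.
y''(x) has coefficient (n+2)(n+1) a_{n+2} at x^n;
-4 x y'(x) has coefficient -4 n a_n at x^n (shift);
-7 y(x) has coefficient -7 a_n at x^n.
Matching x^n: (n+2)(n+1) a_{n+2} + (-4n - 7) a_n = 0.
Thus a_{n+2} = (4n + 7) / ((n+1)(n+2)) * a_n.

Check with a_0 = -1, a_1 = 1 (apply the recurrence for n = 0, 1, 2, 3): a_0 = -1, a_1 = 1, a_2 = -7/2, a_3 = 11/6, a_4 = -35/8, a_5 = 209/120.

a_(n+2) = (4n + 7) / ((n+1)(n+2)) * a_n; check: a_0 = -1, a_1 = 1, a_2 = -7/2, a_3 = 11/6, a_4 = -35/8, a_5 = 209/120


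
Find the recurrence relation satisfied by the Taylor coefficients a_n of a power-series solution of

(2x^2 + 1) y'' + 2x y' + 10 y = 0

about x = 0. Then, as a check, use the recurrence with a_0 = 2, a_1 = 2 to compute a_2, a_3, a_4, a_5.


Substitute y = sum_n a_n x^n.
(1 + 2 x^2) y'' contributes (n+2)(n+1) a_{n+2} + 2 n(n-1) a_n at x^n.
2 x y'(x) contributes 2 n a_n at x^n.
10 y(x) contributes 10 a_n at x^n.
Matching x^n: (n+2)(n+1) a_{n+2} + (2 n(n-1) + 2 n + 10) a_n = 0.
Thus a_{n+2} = (-2 n(n-1) - 2 n - 10) / ((n+1)(n+2)) * a_n.

Check with a_0 = 2, a_1 = 2 (apply the recurrence for n = 0, 1, 2, 3): a_0 = 2, a_1 = 2, a_2 = -10, a_3 = -4, a_4 = 15, a_5 = 28/5.

a_(n+2) = (-2 n(n-1) - 2 n - 10) / ((n+1)(n+2)) * a_n; check: a_0 = 2, a_1 = 2, a_2 = -10, a_3 = -4, a_4 = 15, a_5 = 28/5


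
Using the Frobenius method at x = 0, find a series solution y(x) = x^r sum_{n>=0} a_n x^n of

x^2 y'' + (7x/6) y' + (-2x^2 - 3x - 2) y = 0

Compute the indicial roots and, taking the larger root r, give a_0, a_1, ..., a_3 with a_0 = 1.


Write in Frobenius form y'' + (p(x)/x) y' + (q(x)/x^2) y = 0:
  p(x) = 7/6,  q(x) = -2x^2 - 3x - 2.
Indicial equation: r(r-1) + (7/6) r + (-2) = 0 -> roots r_1 = 4/3, r_2 = -3/2.
Take r = r_1 = 4/3. Let y(x) = x^r sum_{n>=0} a_n x^n with a_0 = 1.
Substitute y = x^r sum a_n x^n and match x^{r+n}. The recurrence is
  D(n) a_n - 3 a_{n-1} - 2 a_{n-2} = 0,  where D(n) = (r+n)(r+n-1) + (7/6)(r+n) + (-2).
  a_n = [3 a_{n-1} + 2 a_{n-2}] / D(n).
Since the indicial polynomial factors as (r - r_1)(r - r_2), D(n) = (r_1 + n - r_1)(r_1 + n - r_2) = n(n + 17/6).
Evaluating step by step (a_0 = 1):
  n = 1: D(1) = 1(1 + 17/6) = 23/6; numerator = 3(1) = 3; a_1 = (3)/(23/6) = 18/23
  n = 2: D(2) = 2(2 + 17/6) = 29/3; numerator = 3(18/23) + 2(1) = 100/23; a_2 = (100/23)/(29/3) = 300/667
  n = 3: D(3) = 3(3 + 17/6) = 35/2; numerator = 3(300/667) + 2(18/23) = 1944/667; a_3 = (1944/667)/(35/2) = 3888/23345

r = 4/3; a_0 = 1; a_1 = 18/23; a_2 = 300/667; a_3 = 3888/23345


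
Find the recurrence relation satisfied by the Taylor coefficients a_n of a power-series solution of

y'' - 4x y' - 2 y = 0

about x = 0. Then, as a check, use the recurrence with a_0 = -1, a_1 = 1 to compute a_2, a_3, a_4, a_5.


Substitute y = sum_n a_n x^n.
y''(x) has coefficient (n+2)(n+1) a_{n+2} at x^n;
-4 x y'(x) has coefficient -4 n a_n at x^n (shift);
-2 y(x) has coefficient -2 a_n at x^n.
Matching x^n: (n+2)(n+1) a_{n+2} + (-4n - 2) a_n = 0.
Thus a_{n+2} = (4n + 2) / ((n+1)(n+2)) * a_n.

Check with a_0 = -1, a_1 = 1 (apply the recurrence for n = 0, 1, 2, 3): a_0 = -1, a_1 = 1, a_2 = -1, a_3 = 1, a_4 = -5/6, a_5 = 7/10.

a_(n+2) = (4n + 2) / ((n+1)(n+2)) * a_n; check: a_0 = -1, a_1 = 1, a_2 = -1, a_3 = 1, a_4 = -5/6, a_5 = 7/10


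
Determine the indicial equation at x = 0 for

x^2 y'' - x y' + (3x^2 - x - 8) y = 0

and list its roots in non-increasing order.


Divide by x^2 to reach normal form y'' + P_1(x) y' + P_2(x) y = 0 with P_1(x) = -1/x and P_2(x) = 3 - 1/x - 8/x^2.
x = 0 is a singular point because the y'-coefficient -1/x has a pole at x = 0 and the y-coefficient 3 - 1/x - 8/x^2 has a pole at x = 0.
It is a regular singular point because x P_1(x) = p(x) = -1 and x^2 P_2(x) = q(x) = 3x^2 - x - 8 are polynomials, hence analytic at x = 0.
p(0) = -1,  q(0) = -8.
Indicial equation: r(r-1) + p(0) r + q(0) = 0, i.e. r^2 + (p(0) - 1) r + q(0) = 0, i.e. r^2 - 2 r - 8 = 0.
Discriminant: (-2)^2 - 4(-8) = 36, so r = (2 ± 6)/2.
Solving: r_1 = 4, r_2 = -2.

indicial: r^2 - 2 r - 8 = 0; roots r_1 = 4, r_2 = -2


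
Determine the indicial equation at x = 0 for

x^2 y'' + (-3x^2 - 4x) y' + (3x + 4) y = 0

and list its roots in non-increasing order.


Divide by x^2 to reach normal form y'' + P_1(x) y' + P_2(x) y = 0 with P_1(x) = -3 - 4/x and P_2(x) = 3/x + 4/x^2.
x = 0 is a singular point because the y'-coefficient -3 - 4/x has a pole at x = 0 and the y-coefficient 3/x + 4/x^2 has a pole at x = 0.
It is a regular singular point because x P_1(x) = p(x) = -3x - 4 and x^2 P_2(x) = q(x) = 3x + 4 are polynomials, hence analytic at x = 0.
p(0) = -4,  q(0) = 4.
Indicial equation: r(r-1) + p(0) r + q(0) = 0, i.e. r^2 + (p(0) - 1) r + q(0) = 0, i.e. r^2 - 5 r + 4 = 0.
Discriminant: (-5)^2 - 4(4) = 9, so r = (5 ± 3)/2.
Solving: r_1 = 4, r_2 = 1.

indicial: r^2 - 5 r + 4 = 0; roots r_1 = 4, r_2 = 1


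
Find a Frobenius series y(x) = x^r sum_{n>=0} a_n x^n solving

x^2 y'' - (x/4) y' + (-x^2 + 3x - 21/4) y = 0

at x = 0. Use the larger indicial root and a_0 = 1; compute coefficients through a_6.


Write in Frobenius form y'' + (p(x)/x) y' + (q(x)/x^2) y = 0:
  p(x) = -1/4,  q(x) = -x^2 + 3x - 21/4.
Indicial equation: r(r-1) + (-1/4) r + (-21/4) = 0 -> roots r_1 = 3, r_2 = -7/4.
Take r = r_1 = 3. Let y(x) = x^r sum_{n>=0} a_n x^n with a_0 = 1.
Substitute y = x^r sum a_n x^n and match x^{r+n}. The recurrence is
  D(n) a_n + 3 a_{n-1} - 1 a_{n-2} = 0,  where D(n) = (r+n)(r+n-1) + (-1/4)(r+n) + (-21/4).
  a_n = [-3 a_{n-1} + 1 a_{n-2}] / D(n).
Since the indicial polynomial factors as (r - r_1)(r - r_2), D(n) = (r_1 + n - r_1)(r_1 + n - r_2) = n(n + 19/4).
Evaluating step by step (a_0 = 1):
  n = 1: D(1) = 1(1 + 19/4) = 23/4; numerator = -3(1) = -3; a_1 = (-3)/(23/4) = -12/23
  n = 2: D(2) = 2(2 + 19/4) = 27/2; numerator = -3(-12/23) + 1(1) = 59/23; a_2 = (59/23)/(27/2) = 118/621
  n = 3: D(3) = 3(3 + 19/4) = 93/4; numerator = -3(118/621) + 1(-12/23) = -226/207; a_3 = (-226/207)/(93/4) = -904/19251
  n = 4: D(4) = 4(4 + 19/4) = 35; numerator = -3(-904/19251) + 1(118/621) = 6370/19251; a_4 = (6370/19251)/(35) = 182/19251
  n = 5: D(5) = 5(5 + 19/4) = 195/4; numerator = -3(182/19251) + 1(-904/19251) = -1450/19251; a_5 = (-1450/19251)/(195/4) = -1160/750789
  n = 6: D(6) = 6(6 + 19/4) = 129/2; numerator = -3(-1160/750789) + 1(182/19251) = 3526/250263; a_6 = (3526/250263)/(129/2) = 164/750789

r = 3; a_0 = 1; a_1 = -12/23; a_2 = 118/621; a_3 = -904/19251; a_4 = 182/19251; a_5 = -1160/750789; a_6 = 164/750789


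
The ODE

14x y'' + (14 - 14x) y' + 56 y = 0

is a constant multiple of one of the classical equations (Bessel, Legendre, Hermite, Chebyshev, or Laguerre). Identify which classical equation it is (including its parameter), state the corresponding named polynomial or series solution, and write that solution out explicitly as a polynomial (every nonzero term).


All three coefficients share the factor 14; dividing through by 14 gives  x y'' + (1 - x) y' + 4 y = 0.
This matches the Laguerre equation x y'' + (1 - x) y' + n y = 0 with n = 4; the polynomial solution is L_4(x).
With y = sum_k a_k x^k, matching x^k gives (k+1)k a_{k+1} + (k+1) a_{k+1} - k a_k + n a_k = 0, i.e. (k+1)^2 a_{k+1} = (k - n) a_k = (k - 4) a_k. The right side vanishes at k = 4, so the series terminates at degree 4.
Standard normalization L_n(0) = 1 gives a_0 = 1. Work upward with a_{k+1} = (k - 4) a_k / (k+1)^2:
  a_1 = (0 - 4)(1) / 1^2 = -4/1 = -4
  a_2 = (1 - 4)(-4) / 2^2 = 12/4 = 3
  a_3 = (2 - 4)(3) / 3^2 = -6/9 = -2/3
  a_4 = (3 - 4)(-2/3) / 4^2 = (2/3)/16 = 1/24
Hence L_4(x) = x^4/24 - 2 x^3/3 + 3 x^2 - 4 x + 1.

L_4(x); series = x^4/24 - 2 x^3/3 + 3 x^2 - 4 x + 1


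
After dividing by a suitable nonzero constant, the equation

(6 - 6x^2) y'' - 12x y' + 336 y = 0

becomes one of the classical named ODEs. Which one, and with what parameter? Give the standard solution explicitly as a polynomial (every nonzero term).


All three coefficients share the factor 6; dividing through by 6 gives  (1 - x^2) y'' - 2x y' + 56 y = 0.
This matches the Legendre equation (1 - x^2) y'' - 2x y' + n(n+1) y = 0 (note the -2x y' term) with n(n+1) = 56, so n = 7; the polynomial solution is P_7(x).
With y = sum_k a_k x^k, matching x^k gives (k+2)(k+1) a_{k+2} = [k(k+1) - n(n+1)] a_k = (k - 7)(k + 8) a_k. The right side vanishes at k = 7, so the series with the parity of 7 terminates at degree 7.
Standard normalization (P_n(1) = 1): leading coefficient (2n)!/(2^n (n!)^2) = 87178291200/(128*25401600) = 429/16, so a_7 = 429/16. Work downward with a_k = (k+1)(k+2) a_{k+2} / ((k - 7)(k + 8)):
  a_5 = (6)(7)(429/16) / ((5 - 7)(5 + 8)) = (9009/8)/(-26) = -693/16
  a_3 = (4)(5)(-693/16) / ((3 - 7)(3 + 8)) = (-3465/4)/(-44) = 315/16
  a_1 = (2)(3)(315/16) / ((1 - 7)(1 + 8)) = (945/8)/(-54) = -35/16
Hence P_7(x) = 429 x^7/16 - 693 x^5/16 + 315 x^3/16 - 35 x/16.

P_7(x); series = 429 x^7/16 - 693 x^5/16 + 315 x^3/16 - 35 x/16


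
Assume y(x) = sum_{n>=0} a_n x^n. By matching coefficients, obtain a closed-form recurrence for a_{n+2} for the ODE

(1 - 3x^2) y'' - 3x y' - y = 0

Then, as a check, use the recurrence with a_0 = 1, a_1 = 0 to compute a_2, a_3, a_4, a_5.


Substitute y = sum_n a_n x^n.
(1 - 3 x^2) y'' contributes (n+2)(n+1) a_{n+2} - 3 n(n-1) a_n at x^n.
-3 x y'(x) contributes -3 n a_n at x^n.
-y(x) contributes -1 a_n at x^n.
Matching x^n: (n+2)(n+1) a_{n+2} + (-3 n(n-1) - 3 n - 1) a_n = 0.
Thus a_{n+2} = (3 n(n-1) + 3 n + 1) / ((n+1)(n+2)) * a_n.

Check with a_0 = 1, a_1 = 0 (apply the recurrence for n = 0, 1, 2, 3): a_0 = 1, a_1 = 0, a_2 = 1/2, a_3 = 0, a_4 = 13/24, a_5 = 0.

a_(n+2) = (3 n(n-1) + 3 n + 1) / ((n+1)(n+2)) * a_n; check: a_0 = 1, a_1 = 0, a_2 = 1/2, a_3 = 0, a_4 = 13/24, a_5 = 0
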